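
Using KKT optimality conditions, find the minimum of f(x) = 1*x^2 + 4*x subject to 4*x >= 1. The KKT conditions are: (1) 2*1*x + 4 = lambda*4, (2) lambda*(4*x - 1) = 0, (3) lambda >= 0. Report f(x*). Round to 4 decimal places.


Step 1: Try lambda = 0 (constraint inactive).
x_unc = -4/(2*1) = -2.0
Check: 4*-2.0 = -8.0 < 1 -- violated!
Step 2: Constraint must be active: 4*x = 1
x* = 1/4 = 0.25
lambda = (2*1*0.25 + 4)/4 = 1.125
Step 3: Compute optimal value.
f(x*) = 1*0.25^2 + 4*0.25 = 1.0625


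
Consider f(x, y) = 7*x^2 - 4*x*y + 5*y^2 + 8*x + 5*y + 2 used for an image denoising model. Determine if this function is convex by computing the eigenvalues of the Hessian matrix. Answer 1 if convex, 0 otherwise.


The Hessian of f(x,y) = 7*x^2 - 4*x*y + 5*y^2 + 8*x + 5*y + 2 is:
H = [[14, -4], [-4, 10]]
Trace = 14 + 10 = 24
Determinant = 14*10 - (-4)^2 = 124
Discriminant = (24)^2 - 4*124 = 80.0
Eigenvalues: lambda_1 = 7.5279, lambda_2 = 16.4721
The function is convex.

1


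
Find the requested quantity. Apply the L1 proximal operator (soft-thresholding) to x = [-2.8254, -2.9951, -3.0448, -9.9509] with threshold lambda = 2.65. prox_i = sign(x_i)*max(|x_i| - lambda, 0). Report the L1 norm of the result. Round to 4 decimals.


Soft-thresholding with lambda = 2.65:
prox(-2.8254) = sign(-2.8254)*max(|-2.8254| - 2.65, 0) = -0.1754
prox(-2.9951) = sign(-2.9951)*max(|-2.9951| - 2.65, 0) = -0.3451
prox(-3.0448) = sign(-3.0448)*max(|-3.0448| - 2.65, 0) = -0.3948
prox(-9.9509) = sign(-9.9509)*max(|-9.9509| - 2.65, 0) = -7.3009
prox(x) = [-0.1754, -0.3451, -0.3948, -7.3009]
||prox(x)||_1 = 0.1754 + 0.3451 + 0.3948 + 7.3009 = 8.2162


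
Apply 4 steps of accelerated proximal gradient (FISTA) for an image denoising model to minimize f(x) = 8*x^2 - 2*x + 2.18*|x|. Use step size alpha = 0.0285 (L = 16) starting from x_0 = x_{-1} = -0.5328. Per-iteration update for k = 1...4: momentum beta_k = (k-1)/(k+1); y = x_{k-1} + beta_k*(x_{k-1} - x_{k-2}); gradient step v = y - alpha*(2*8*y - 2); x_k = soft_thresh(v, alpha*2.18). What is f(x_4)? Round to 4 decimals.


FISTA on f(x) = 8*x^2 - 2*x + 2.18*|x|
L = 16, alpha = 0.0285
Iteration 1: beta = 0.0, y = -0.5328 + 0.0*(-0.5328 + 0.5328) = -0.5328
  grad(y) = -10.5248, v = y - alpha*grad = -0.2328
  prox(v) = soft_thresh(-0.2328, 0.0621) = -0.1707
Iteration 2: beta = 0.3333, y = -0.1707 + 0.3333*(-0.1707 + 0.5328) = -0.05
  grad(y) = -2.8003, v = y - alpha*grad = 0.0298
  prox(v) = soft_thresh(0.0298, 0.0621) = 0.0
Iteration 3: beta = 0.5, y = 0.0 + 0.5*(0.0 + 0.1707) = 0.0854
  grad(y) = -0.6343, v = y - alpha*grad = 0.1034
  prox(v) = soft_thresh(0.1034, 0.0621) = 0.0413
Iteration 4: beta = 0.6, y = 0.0413 + 0.6*(0.0413 - 0.0) = 0.0661
  grad(y) = -0.9426, v = y - alpha*grad = 0.093
  prox(v) = soft_thresh(0.093, 0.0621) = 0.0308
f(x_4) = 8*0.0308^2 - 2*0.0308 + 2.18*|0.0308| = 0.0131


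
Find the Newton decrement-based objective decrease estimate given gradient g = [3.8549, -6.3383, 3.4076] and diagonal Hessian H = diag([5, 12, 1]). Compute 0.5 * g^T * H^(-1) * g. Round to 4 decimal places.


Step 1: H is diagonal, so H^(-1) * g = [0.771, -0.5282, 3.4076].
Step 2: g^T H^(-1) g = sum_i g_i^2 / H_ii
  = (3.8549)^2/5 + (-6.3383)^2/12 + (3.4076)^2/1
  = 2.9721 + 3.3478 + 11.6117 = 17.9316
Step 3: Objective decrease = 0.5 * g^T H^(-1) g = 8.9658


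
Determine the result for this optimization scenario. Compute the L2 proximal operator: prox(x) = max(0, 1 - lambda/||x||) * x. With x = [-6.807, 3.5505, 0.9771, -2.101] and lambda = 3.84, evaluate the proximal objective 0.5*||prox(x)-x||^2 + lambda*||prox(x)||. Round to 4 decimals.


Step 1: Compute ||x||.
||x|| = 8.0194
Step 2: Compute scaling factor.
scale = max(0, 1 - 3.84/8.0194) = 0.5212
Step 3: prox(x) = [-3.5475, 1.8504, 0.5092, -1.095]
||prox(x)|| = 4.1794
Step 4: Proximal objective.
0.5*||prox-x||^2 = 7.3728
lambda*||prox|| = 16.0489
Total = 23.4216


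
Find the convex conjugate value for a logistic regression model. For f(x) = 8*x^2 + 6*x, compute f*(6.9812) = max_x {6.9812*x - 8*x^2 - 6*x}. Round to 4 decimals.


f*(y) = sup_x {y*x - a*x^2 - b*x} = sup_x {(y-b)*x - a*x^2}
FOC: (y - b) - 2a*x = 0 => x* = (y - b)/(2a)
x* = (6.9812 - 6)/(2*8) = 0.0613
f*(6.9812) = (y-b)^2/(4a) = (6.9812 - 6)^2/(4*8)
= 0.9628/32 = 0.0301


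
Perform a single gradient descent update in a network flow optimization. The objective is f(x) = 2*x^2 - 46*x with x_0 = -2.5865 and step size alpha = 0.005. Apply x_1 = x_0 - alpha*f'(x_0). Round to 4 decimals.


We compute the gradient at x_0 and apply the update.
f'(x) = 4*x - 46
f'(-2.5865) = 4*-2.5865 - 46 = -56.346
x_1 = -2.5865 - 0.005*-56.346 = -2.3048


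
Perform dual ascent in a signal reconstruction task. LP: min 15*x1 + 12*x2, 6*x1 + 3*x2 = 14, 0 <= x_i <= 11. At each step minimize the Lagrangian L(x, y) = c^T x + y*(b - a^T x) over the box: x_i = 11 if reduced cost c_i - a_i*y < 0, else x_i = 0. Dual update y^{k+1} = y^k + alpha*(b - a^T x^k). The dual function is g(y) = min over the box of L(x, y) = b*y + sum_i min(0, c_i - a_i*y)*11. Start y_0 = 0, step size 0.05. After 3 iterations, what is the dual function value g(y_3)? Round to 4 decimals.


Dual ascent for LP: min 15*x1 + 12*x2, 6*x1 + 3*x2 = 14, 0 <= x_i <= 11
Step 1: y^k = 0.0, reduced costs: (15.0, 12.0)
  x^k = (0.0, 0.0), subgradient = b - a^T x = 14.0
  y^{k+1} = 0.0 + 0.05*14.0 = 0.7
Step 2: y^k = 0.7, reduced costs: (10.8, 9.9)
  x^k = (0.0, 0.0), subgradient = b - a^T x = 14.0
  y^{k+1} = 0.7 + 0.05*14.0 = 1.4
Step 3: y^k = 1.4, reduced costs: (6.6, 7.8)
  x^k = (0.0, 0.0), subgradient = b - a^T x = 14.0
  y^{k+1} = 1.4 + 0.05*14.0 = 2.1
Dual objective at y_3 = 2.1: reduced costs (2.4, 5.7), box minimizer x = (0.0, 0.0)
g(y_3) = b*y + (c1 - a1*y)*x1 + (c2 - a2*y)*x2 = 14*2.1 + 2.4*0.0 + 5.7*0.0 = 29.4 + 0.0 + 0.0 = 29.4


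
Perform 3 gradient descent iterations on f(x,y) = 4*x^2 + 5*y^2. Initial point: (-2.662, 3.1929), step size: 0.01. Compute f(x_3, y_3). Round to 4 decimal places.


Gradient descent on f(x,y) = 4*x^2 + 5*y^2.
Starting point: (-2.662, 3.1929), alpha = 0.01
Step 1: grad_x = 2*4*-2.662 = -21.296, grad_y = 2*5*3.1929 = 31.929
  x_1 = -2.662 - 0.01*-21.296 = -2.449
  y_1 = 3.1929 - 0.01*31.929 = 2.8736
Step 2: grad_x = 2*4*-2.449 = -19.5923, grad_y = 2*5*2.8736 = 28.7361
  x_2 = -2.449 - 0.01*-19.5923 = -2.2531
  y_2 = 2.8736 - 0.01*28.7361 = 2.5862
Step 3: grad_x = 2*4*-2.2531 = -18.0249, grad_y = 2*5*2.5862 = 25.8625
  x_3 = -2.2531 - 0.01*-18.0249 = -2.0729
  y_3 = 2.5862 - 0.01*25.8625 = 2.3276
f(-2.0729, 2.3276) = 4*(-2.0729)^2 + 5*2.3276^2 = 44.2763


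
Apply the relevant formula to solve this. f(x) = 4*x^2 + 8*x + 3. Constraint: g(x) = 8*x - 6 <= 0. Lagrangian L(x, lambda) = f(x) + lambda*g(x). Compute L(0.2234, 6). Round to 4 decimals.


Step 1: Evaluate f(x).
f(0.2234) = 4*0.2234^2 + 8*0.2234 + 3 = 4.9868
Step 2: Evaluate g(x).
g(0.2234) = 8*0.2234 - 6 = -4.2128
Step 3: Compute Lagrangian.
L = 4.9868 + 6*-4.2128 = -20.29


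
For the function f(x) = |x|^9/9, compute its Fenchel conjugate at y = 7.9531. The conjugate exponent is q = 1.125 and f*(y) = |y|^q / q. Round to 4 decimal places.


The conjugate exponent q satisfies 1/p + 1/q = 1.
p = 9, so q = 9/(9 - 1) = 1.125
|y|^q = 7.9531^1.125 = 10.3063
f*(7.9531) = 10.3063 / 1.125 = 9.1612


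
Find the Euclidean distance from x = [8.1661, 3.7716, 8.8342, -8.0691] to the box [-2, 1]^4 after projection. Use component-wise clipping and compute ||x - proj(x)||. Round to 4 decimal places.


Project each component onto [-2, 1].
clip(8.1661) = 1.0, clip(3.7716) = 1.0, clip(8.8342) = 1.0, clip(-8.0691) = -2.0
Projection = [1.0, 1.0, 1.0, -2.0]
Squared diffs: [51.353, 7.6818, 61.3747, 36.834]
Distance = sqrt(157.2435) = 12.5397


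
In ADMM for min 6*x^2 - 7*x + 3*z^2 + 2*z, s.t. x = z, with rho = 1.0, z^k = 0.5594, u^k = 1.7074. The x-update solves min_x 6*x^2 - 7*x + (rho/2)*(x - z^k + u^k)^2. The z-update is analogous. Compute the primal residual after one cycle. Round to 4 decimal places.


ADMM iteration with rho = 1.0, z^k = 0.5594, u^k = 1.7074
Step 1: x-update.
Minimize 6*x^2 - 7*x + (1.0/2)*(x - 0.5594 + 1.7074)^2
FOC: (2*6 + 1.0)*x = 7 + 1.0*(0.5594 - 1.7074)
x^{k+1} = 0.4502
Step 2: z-update.
Minimize 3*z^2 + 2*z + (1.0/2)*(0.4502 - z + 1.7074)^2
FOC: (2*3 + 1.0)*z = -2 + 1.0*(0.4502 + 1.7074)
z^{k+1} = 0.0225
Step 3: u-update.
u^{k+1} = 1.7074 + 0.4502 - 0.0225 = 2.135
Step 4: Primal residual = |0.4502 - 0.0225| = 0.4276


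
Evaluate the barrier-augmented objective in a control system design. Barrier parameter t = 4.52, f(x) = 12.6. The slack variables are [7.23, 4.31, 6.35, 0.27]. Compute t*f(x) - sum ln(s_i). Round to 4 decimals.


Step 1: Compute log-barrier.
ln values: [1.9782, 1.4609, 1.8485, -1.3093]
phi = -(1.9782 + 1.4609 + 1.8485 - 1.3093) = -3.9783
Step 2: Compute augmented objective.
t*f(x) = 4.52*12.6 = 56.952
Total = 56.952 - 3.9783 = 52.9737


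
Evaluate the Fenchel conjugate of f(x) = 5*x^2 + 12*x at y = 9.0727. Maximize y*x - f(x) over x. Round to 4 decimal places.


f*(y) = sup_x {y*x - a*x^2 - b*x} = sup_x {(y-b)*x - a*x^2}
FOC: (y - b) - 2a*x = 0 => x* = (y - b)/(2a)
x* = (9.0727 - 12)/(2*5) = -0.2927
f*(9.0727) = (y-b)^2/(4a) = (9.0727 - 12)^2/(4*5)
= 8.5691/20 = 0.4285


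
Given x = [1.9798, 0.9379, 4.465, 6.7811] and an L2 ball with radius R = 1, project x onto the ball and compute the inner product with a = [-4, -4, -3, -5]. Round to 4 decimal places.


Step 1: Compute ||x|| (intermediates to 6 decimals).
||x|| = sqrt(1.9798^2 + 0.9379^2 + 4.465^2 + 6.7811^2) = 8.409447
Step 2: Project.
Since ||x|| > R, scale = R/||x|| = 1/8.409447 = 0.118914, proj(x) = scale * x
proj(x) = [0.235426, 0.111529, 0.530951, 0.806368]
Step 3: Dot product.
a^T * proj(x) = -4*0.235426 - 4*0.111529 - 3*0.530951 - 5*0.806368 = -7.0125


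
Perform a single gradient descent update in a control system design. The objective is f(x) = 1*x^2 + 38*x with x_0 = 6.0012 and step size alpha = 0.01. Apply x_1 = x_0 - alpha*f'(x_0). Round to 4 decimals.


We compute the gradient at x_0 and apply the update.
f'(x) = 2*x + 38
f'(6.0012) = 2*6.0012 + 38 = 50.0024
x_1 = 6.0012 - 0.01*50.0024 = 5.5012


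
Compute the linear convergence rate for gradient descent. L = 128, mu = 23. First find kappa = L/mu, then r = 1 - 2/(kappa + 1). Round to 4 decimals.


Step 1: Compute the condition number.
kappa = L/mu = 128/23 = 5.5652
Step 2: Compute the convergence rate.
r = 1 - 2/(kappa + 1) = 1 - 2*mu/(L + mu) = (L - mu)/(L + mu) = 105/151 = 0.6954


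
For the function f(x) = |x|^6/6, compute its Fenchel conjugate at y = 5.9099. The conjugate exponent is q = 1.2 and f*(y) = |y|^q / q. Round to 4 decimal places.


The conjugate exponent q satisfies 1/p + 1/q = 1.
p = 6, so q = 6/(6 - 1) = 1.2
|y|^q = 5.9099^1.2 = 8.4313
f*(5.9099) = 8.4313 / 1.2 = 7.0261


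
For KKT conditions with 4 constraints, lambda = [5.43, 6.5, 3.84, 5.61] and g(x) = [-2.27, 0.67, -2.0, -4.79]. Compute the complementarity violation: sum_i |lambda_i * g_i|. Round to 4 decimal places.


KKT complementary slackness check:
lambda_1 * g_1 = 5.43 * -2.27 = -12.3261
lambda_2 * g_2 = 6.5 * 0.67 = 4.355
lambda_3 * g_3 = 3.84 * -2.0 = -7.68
lambda_4 * g_4 = 5.61 * -4.79 = -26.8719
Total violation = 12.3261 + 4.355 + 7.68 + 26.8719 = 51.233


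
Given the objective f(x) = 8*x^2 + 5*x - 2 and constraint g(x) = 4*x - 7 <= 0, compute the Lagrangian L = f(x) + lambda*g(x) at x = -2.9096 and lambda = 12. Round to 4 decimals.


Step 1: Evaluate f(x).
f(-2.9096) = 8*(-2.9096)^2 + 5*(-2.9096) - 2 = 51.1782
Step 2: Evaluate g(x).
g(-2.9096) = 4*-2.9096 - 7 = -18.6384
Step 3: Compute Lagrangian.
L = 51.1782 + 12*-18.6384 = -172.4826


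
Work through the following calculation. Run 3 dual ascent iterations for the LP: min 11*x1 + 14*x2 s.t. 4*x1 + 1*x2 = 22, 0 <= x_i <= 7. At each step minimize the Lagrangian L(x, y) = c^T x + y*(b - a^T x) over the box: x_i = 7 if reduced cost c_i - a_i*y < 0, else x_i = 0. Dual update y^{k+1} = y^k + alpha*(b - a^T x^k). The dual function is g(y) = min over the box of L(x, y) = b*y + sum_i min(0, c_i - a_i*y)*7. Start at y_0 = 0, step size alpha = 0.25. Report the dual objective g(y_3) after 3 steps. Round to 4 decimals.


Dual ascent for LP: min 11*x1 + 14*x2, 4*x1 + 1*x2 = 22, 0 <= x_i <= 7
Step 1: y^k = 0.0, reduced costs: (11.0, 14.0)
  x^k = (0.0, 0.0), subgradient = b - a^T x = 22.0
  y^{k+1} = 0.0 + 0.25*22.0 = 5.5
Step 2: y^k = 5.5, reduced costs: (-11.0, 8.5)
  x^k = (7.0, 0.0), subgradient = b - a^T x = -6.0
  y^{k+1} = 5.5 + 0.25*-6.0 = 4.0
Step 3: y^k = 4.0, reduced costs: (-5.0, 10.0)
  x^k = (7.0, 0.0), subgradient = b - a^T x = -6.0
  y^{k+1} = 4.0 + 0.25*-6.0 = 2.5
Dual objective at y_3 = 2.5: reduced costs (1.0, 11.5), box minimizer x = (0.0, 0.0)
g(y_3) = b*y + (c1 - a1*y)*x1 + (c2 - a2*y)*x2 = 22*2.5 + 1.0*0.0 + 11.5*0.0 = 55.0 + 0.0 + 0.0 = 55.0


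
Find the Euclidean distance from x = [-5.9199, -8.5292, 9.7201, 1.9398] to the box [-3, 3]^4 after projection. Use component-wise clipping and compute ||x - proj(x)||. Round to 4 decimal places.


Project each component onto [-3, 3].
clip(-5.9199) = -3.0, clip(-8.5292) = -3.0, clip(9.7201) = 3.0, clip(1.9398) = 1.9398
Projection = [-3.0, -3.0, 3.0, 1.9398]
Squared diffs: [8.5258, 30.5721, 45.1597, 0.0]
Distance = sqrt(84.2576) = 9.1792


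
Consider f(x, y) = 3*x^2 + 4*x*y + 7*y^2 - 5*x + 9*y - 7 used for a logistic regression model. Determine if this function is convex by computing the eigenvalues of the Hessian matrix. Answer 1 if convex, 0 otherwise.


The Hessian of f(x,y) = 3*x^2 + 4*x*y + 7*y^2 - 5*x + 9*y - 7 is:
H = [[6, 4], [4, 14]]
Trace = 6 + 14 = 20
Determinant = 6*14 - (4)^2 = 68
Discriminant = (20)^2 - 4*68 = 128.0
Eigenvalues: lambda_1 = 4.3431, lambda_2 = 15.6569
The function is convex.

1


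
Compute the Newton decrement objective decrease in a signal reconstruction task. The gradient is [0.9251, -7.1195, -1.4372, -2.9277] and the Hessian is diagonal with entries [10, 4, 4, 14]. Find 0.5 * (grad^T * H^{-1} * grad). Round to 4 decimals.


Step 1: H is diagonal, so H^(-1) * g = [0.0925, -1.7799, -0.3593, -0.2091].
Step 2: g^T H^(-1) g = sum_i g_i^2 / H_ii
  = (0.9251)^2/10 + (-7.1195)^2/4 + (-1.4372)^2/4 + (-2.9277)^2/14
  = 0.0856 + 12.6718 + 0.5164 + 0.6122 = 13.886
Step 3: Objective decrease = 0.5 * g^T H^(-1) g = 6.943


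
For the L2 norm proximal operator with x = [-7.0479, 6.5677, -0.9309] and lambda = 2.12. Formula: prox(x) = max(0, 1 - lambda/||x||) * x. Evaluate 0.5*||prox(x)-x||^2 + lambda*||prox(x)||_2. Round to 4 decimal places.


Step 1: Compute ||x||.
||x|| = 9.6785
Step 2: Compute scaling factor.
scale = max(0, 1 - 2.12/9.6785) = 0.781
Step 3: prox(x) = [-5.5041, 5.1291, -0.727]
||prox(x)|| = 7.5585
Step 4: Proximal objective.
0.5*||prox-x||^2 = 2.2472
lambda*||prox|| = 16.024
Total = 18.2713


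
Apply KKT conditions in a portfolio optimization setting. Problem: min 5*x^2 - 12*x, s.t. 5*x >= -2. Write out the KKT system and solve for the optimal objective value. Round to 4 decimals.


Step 1: Try lambda = 0 (constraint inactive).
Stationarity: 2*5*x - 12 = 0
x* = 12/(2*5) = 1.2
Check constraint: 5*1.2 = 6.0 >= -2 -- satisfied.
Step 2: Compute optimal value.
f(x*) = 5*1.2^2 - 12*1.2 = -7.2


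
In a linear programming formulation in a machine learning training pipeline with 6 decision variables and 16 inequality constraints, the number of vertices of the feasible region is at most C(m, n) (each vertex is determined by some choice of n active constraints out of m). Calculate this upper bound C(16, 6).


Each vertex corresponds to some choice of n active constraints out of m, so the number of vertices is at most C(m, n) = m! / (n!(m-n)!).
m = 16, n = 6
Numerator: 16 * 15 * 14 * 13 * 12 * 11
Denominator: 6! = 720
C(16, 6) = 8008


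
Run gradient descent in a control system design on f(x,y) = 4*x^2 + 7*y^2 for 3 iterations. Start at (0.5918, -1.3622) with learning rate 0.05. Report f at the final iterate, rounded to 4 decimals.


Gradient descent on f(x,y) = 4*x^2 + 7*y^2.
Starting point: (0.5918, -1.3622), alpha = 0.05
Step 1: grad_x = 2*4*0.5918 = 4.7344, grad_y = 2*7*-1.3622 = -19.0708
  x_1 = 0.5918 - 0.05*4.7344 = 0.3551
  y_1 = -1.3622 - 0.05*-19.0708 = -0.4087
Step 2: grad_x = 2*4*0.3551 = 2.8406, grad_y = 2*7*-0.4087 = -5.7212
  x_2 = 0.3551 - 0.05*2.8406 = 0.213
  y_2 = -0.4087 - 0.05*-5.7212 = -0.1226
Step 3: grad_x = 2*4*0.213 = 1.7044, grad_y = 2*7*-0.1226 = -1.7164
  x_3 = 0.213 - 0.05*1.7044 = 0.1278
  y_3 = -0.1226 - 0.05*-1.7164 = -0.0368
f(0.1278, -0.0368) = 4*0.1278^2 + 7*(-0.0368)^2 = 0.0748


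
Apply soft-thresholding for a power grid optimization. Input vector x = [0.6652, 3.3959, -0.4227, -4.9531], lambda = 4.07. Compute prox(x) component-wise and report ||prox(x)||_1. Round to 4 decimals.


Soft-thresholding with lambda = 4.07:
prox(0.6652) = sign(0.6652)*max(|0.6652| - 4.07, 0) = 0.0
prox(3.3959) = sign(3.3959)*max(|3.3959| - 4.07, 0) = 0.0
prox(-0.4227) = sign(-0.4227)*max(|-0.4227| - 4.07, 0) = 0.0
prox(-4.9531) = sign(-4.9531)*max(|-4.9531| - 4.07, 0) = -0.8831
prox(x) = [0.0, 0.0, 0.0, -0.8831]
||prox(x)||_1 = 0.0 + 0.0 + 0.0 + 0.8831 = 0.8831


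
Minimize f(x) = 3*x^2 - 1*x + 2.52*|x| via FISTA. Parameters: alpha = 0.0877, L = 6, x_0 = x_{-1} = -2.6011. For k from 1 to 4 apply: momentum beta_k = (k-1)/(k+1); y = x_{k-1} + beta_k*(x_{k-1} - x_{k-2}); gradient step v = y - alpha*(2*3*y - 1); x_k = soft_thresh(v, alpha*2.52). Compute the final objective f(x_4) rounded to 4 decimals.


FISTA on f(x) = 3*x^2 - 1*x + 2.52*|x|
L = 6, alpha = 0.0877
Iteration 1: beta = 0.0, y = -2.6011 + 0.0*(-2.6011 + 2.6011) = -2.6011
  grad(y) = -16.6066, v = y - alpha*grad = -1.1447
  prox(v) = soft_thresh(-1.1447, 0.221) = -0.9237
Iteration 2: beta = 0.3333, y = -0.9237 + 0.3333*(-0.9237 + 2.6011) = -0.3646
  grad(y) = -3.1874, v = y - alpha*grad = -0.085
  prox(v) = soft_thresh(-0.085, 0.221) = 0.0
Iteration 3: beta = 0.5, y = 0.0 + 0.5*(0.0 + 0.9237) = 0.4618
  grad(y) = 1.7711, v = y - alpha*grad = 0.3065
  prox(v) = soft_thresh(0.3065, 0.221) = 0.0855
Iteration 4: beta = 0.6, y = 0.0855 + 0.6*(0.0855 - 0.0) = 0.1368
  grad(y) = -0.179, v = y - alpha*grad = 0.1525
  prox(v) = soft_thresh(0.1525, 0.221) = 0.0
f(x_4) = 3*0.0^2 - 1*0.0 + 2.52*|0.0| = 0.0


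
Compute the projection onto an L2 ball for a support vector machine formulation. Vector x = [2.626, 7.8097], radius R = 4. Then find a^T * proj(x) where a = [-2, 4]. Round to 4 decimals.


Step 1: Compute ||x|| (intermediates to 6 decimals).
||x|| = sqrt(2.626^2 + 7.8097^2) = 8.239374
Step 2: Project.
Since ||x|| > R, scale = R/||x|| = 4/8.239374 = 0.485474, proj(x) = scale * x
proj(x) = [1.274855, 3.791406]
Step 3: Dot product.
a^T * proj(x) = -2*1.274855 + 4*3.791406 = 12.6159


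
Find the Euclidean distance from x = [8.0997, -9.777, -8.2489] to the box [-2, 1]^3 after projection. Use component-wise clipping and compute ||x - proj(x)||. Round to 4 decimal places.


Project each component onto [-2, 1].
clip(8.0997) = 1.0, clip(-9.777) = -2.0, clip(-8.2489) = -2.0
Projection = [1.0, -2.0, -2.0]
Squared diffs: [50.4057, 60.4817, 39.0488]
Distance = sqrt(149.9362) = 12.2448


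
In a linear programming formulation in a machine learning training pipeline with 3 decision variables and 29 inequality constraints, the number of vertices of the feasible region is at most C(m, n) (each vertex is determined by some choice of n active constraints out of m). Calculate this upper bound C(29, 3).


Each vertex corresponds to some choice of n active constraints out of m, so the number of vertices is at most C(m, n) = m! / (n!(m-n)!).
m = 29, n = 3
Numerator: 29 * 28 * 27
Denominator: 3! = 6
C(29, 3) = 3654


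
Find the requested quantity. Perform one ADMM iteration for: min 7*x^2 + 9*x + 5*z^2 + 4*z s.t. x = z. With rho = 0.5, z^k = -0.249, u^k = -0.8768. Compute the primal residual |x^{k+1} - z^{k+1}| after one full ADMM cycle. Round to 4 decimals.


ADMM iteration with rho = 0.5, z^k = -0.249, u^k = -0.8768
Step 1: x-update.
Minimize 7*x^2 + 9*x + (0.5/2)*(x + 0.249 - 0.8768)^2
FOC: (2*7 + 0.5)*x = -9 + 0.5*(-0.249 + 0.8768)
x^{k+1} = -0.599
Step 2: z-update.
Minimize 5*z^2 + 4*z + (0.5/2)*(-0.599 - z - 0.8768)^2
FOC: (2*5 + 0.5)*z = -4 + 0.5*(-0.599 - 0.8768)
z^{k+1} = -0.4512
Step 3: u-update.
u^{k+1} = -0.8768 - 0.599 + 0.4512 = -1.0246
Step 4: Primal residual = |-0.599 + 0.4512| = 0.1478


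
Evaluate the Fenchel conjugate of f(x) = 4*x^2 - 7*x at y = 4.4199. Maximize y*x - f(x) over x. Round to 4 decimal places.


f*(y) = sup_x {y*x - a*x^2 - b*x} = sup_x {(y-b)*x - a*x^2}
FOC: (y - b) - 2a*x = 0 => x* = (y - b)/(2a)
x* = (4.4199 + 7)/(2*4) = 1.4275
f*(4.4199) = (y-b)^2/(4a) = (4.4199 + 7)^2/(4*4)
= 130.4141/16 = 8.1509


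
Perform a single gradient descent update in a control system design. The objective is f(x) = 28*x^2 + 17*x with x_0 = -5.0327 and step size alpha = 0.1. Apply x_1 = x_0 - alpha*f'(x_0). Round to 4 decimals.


We compute the gradient at x_0 and apply the update.
f'(x) = 56*x + 17
f'(-5.0327) = 56*-5.0327 + 17 = -264.8312
x_1 = -5.0327 - 0.1*-264.8312 = 21.4504


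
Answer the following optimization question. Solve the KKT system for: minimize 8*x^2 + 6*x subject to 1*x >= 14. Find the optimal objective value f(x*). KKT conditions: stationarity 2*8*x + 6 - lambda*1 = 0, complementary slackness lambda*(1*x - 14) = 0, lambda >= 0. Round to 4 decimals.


Step 1: Try lambda = 0 (constraint inactive).
x_unc = -6/(2*8) = -0.375
Check: 1*-0.375 = -0.375 < 14 -- violated!
Step 2: Constraint must be active: 1*x = 14
x* = 14/1 = 14.0
lambda = (2*8*14.0 + 6)/1 = 230.0
Step 3: Compute optimal value.
f(x*) = 8*14.0^2 + 6*14.0 = 1652.0


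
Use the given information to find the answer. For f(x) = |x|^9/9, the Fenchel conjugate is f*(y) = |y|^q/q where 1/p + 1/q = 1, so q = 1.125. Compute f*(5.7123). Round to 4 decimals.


The conjugate exponent q satisfies 1/p + 1/q = 1.
p = 9, so q = 9/(9 - 1) = 1.125
|y|^q = 5.7123^1.125 = 7.1025
f*(5.7123) = 7.1025 / 1.125 = 6.3133


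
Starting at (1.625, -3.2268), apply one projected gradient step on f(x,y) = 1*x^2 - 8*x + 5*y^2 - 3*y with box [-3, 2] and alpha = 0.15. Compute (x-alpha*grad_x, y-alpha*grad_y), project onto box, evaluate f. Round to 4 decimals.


Step 1: Compute gradient at (1.625, -3.2268).
grad_x = 2*1*1.625 - 8 = -4.75
grad_y = 2*5*-3.2268 - 3 = -35.268
Step 2: Gradient step.
x_raw = 1.625 - 0.15*-4.75 = 2.3375
y_raw = -3.2268 - 0.15*-35.268 = 2.0634
Step 3: Project onto [-3, 2].
x_proj = clip(2.3375) = 2.0
y_proj = clip(2.0634) = 2.0
Step 4: Evaluate f.
f(2.0, 2.0) = 2.0


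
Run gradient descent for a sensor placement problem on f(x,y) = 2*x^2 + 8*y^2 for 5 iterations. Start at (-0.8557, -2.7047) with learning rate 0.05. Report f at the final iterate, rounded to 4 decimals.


Gradient descent on f(x,y) = 2*x^2 + 8*y^2.
Starting point: (-0.8557, -2.7047), alpha = 0.05
Step 1: grad_x = 2*2*-0.8557 = -3.4228, grad_y = 2*8*-2.7047 = -43.2752
  x_1 = -0.8557 - 0.05*-3.4228 = -0.6846
  y_1 = -2.7047 - 0.05*-43.2752 = -0.5409
Step 2: grad_x = 2*2*-0.6846 = -2.7382, grad_y = 2*8*-0.5409 = -8.655
  x_2 = -0.6846 - 0.05*-2.7382 = -0.5476
  y_2 = -0.5409 - 0.05*-8.655 = -0.1082
Step 3: grad_x = 2*2*-0.5476 = -2.1906, grad_y = 2*8*-0.1082 = -1.731
  x_3 = -0.5476 - 0.05*-2.1906 = -0.4381
  y_3 = -0.1082 - 0.05*-1.731 = -0.0216
Step 4: grad_x = 2*2*-0.4381 = -1.7525, grad_y = 2*8*-0.0216 = -0.3462
  x_4 = -0.4381 - 0.05*-1.7525 = -0.3505
  y_4 = -0.0216 - 0.05*-0.3462 = -0.0043
Step 5: grad_x = 2*2*-0.3505 = -1.402, grad_y = 2*8*-0.0043 = -0.0692
  x_5 = -0.3505 - 0.05*-1.402 = -0.2804
  y_5 = -0.0043 - 0.05*-0.0692 = -0.0009
f(-0.2804, -0.0009) = 2*(-0.2804)^2 + 8*(-0.0009)^2 = 0.1572


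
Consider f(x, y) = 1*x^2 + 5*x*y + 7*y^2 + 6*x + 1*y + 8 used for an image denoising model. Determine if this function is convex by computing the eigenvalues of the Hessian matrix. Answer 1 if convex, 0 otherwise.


The Hessian of f(x,y) = 1*x^2 + 5*x*y + 7*y^2 + 6*x + 1*y + 8 is:
H = [[2, 5], [5, 14]]
Trace = 2 + 14 = 16
Determinant = 2*14 - (5)^2 = 3
Discriminant = (16)^2 - 4*3 = 244.0
Eigenvalues: lambda_1 = 0.1898, lambda_2 = 15.8102
The function is convex.

1


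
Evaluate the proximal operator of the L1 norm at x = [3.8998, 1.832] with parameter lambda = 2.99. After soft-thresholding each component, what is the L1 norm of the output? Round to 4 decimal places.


Soft-thresholding with lambda = 2.99:
prox(3.8998) = sign(3.8998)*max(|3.8998| - 2.99, 0) = 0.9098
prox(1.832) = sign(1.832)*max(|1.832| - 2.99, 0) = 0.0
prox(x) = [0.9098, 0.0]
||prox(x)||_1 = 0.9098 + 0.0 = 0.9098


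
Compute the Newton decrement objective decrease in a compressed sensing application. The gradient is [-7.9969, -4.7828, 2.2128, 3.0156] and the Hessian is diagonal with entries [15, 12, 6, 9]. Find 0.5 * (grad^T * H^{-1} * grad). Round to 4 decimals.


Step 1: H is diagonal, so H^(-1) * g = [-0.5331, -0.3986, 0.3688, 0.3351].
Step 2: g^T H^(-1) g = sum_i g_i^2 / H_ii
  = (-7.9969)^2/15 + (-4.7828)^2/12 + (2.2128)^2/6 + (3.0156)^2/9
  = 4.2634 + 1.9063 + 0.8161 + 1.0104 = 7.9961
Step 3: Objective decrease = 0.5 * g^T H^(-1) g = 3.9981


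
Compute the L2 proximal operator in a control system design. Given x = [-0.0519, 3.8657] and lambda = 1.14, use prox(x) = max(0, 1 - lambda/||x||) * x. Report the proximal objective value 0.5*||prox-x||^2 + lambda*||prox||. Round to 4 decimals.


Step 1: Compute ||x||.
||x|| = 3.866
Step 2: Compute scaling factor.
scale = max(0, 1 - 1.14/3.866) = 0.7051
Step 3: prox(x) = [-0.0366, 2.7258]
||prox(x)|| = 2.726
Step 4: Proximal objective.
0.5*||prox-x||^2 = 0.6498
lambda*||prox|| = 3.1076
Total = 3.7575


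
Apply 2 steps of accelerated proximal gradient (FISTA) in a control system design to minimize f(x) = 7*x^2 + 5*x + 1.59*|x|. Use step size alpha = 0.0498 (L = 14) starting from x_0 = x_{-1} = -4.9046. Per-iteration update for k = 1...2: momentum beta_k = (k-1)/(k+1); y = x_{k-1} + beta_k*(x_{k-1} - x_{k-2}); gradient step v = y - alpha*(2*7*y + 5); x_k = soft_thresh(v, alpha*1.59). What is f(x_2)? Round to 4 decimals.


FISTA on f(x) = 7*x^2 + 5*x + 1.59*|x|
L = 14, alpha = 0.0498
Iteration 1: beta = 0.0, y = -4.9046 + 0.0*(-4.9046 + 4.9046) = -4.9046
  grad(y) = -63.6644, v = y - alpha*grad = -1.7341
  prox(v) = soft_thresh(-1.7341, 0.0792) = -1.6549
Iteration 2: beta = 0.3333, y = -1.6549 + 0.3333*(-1.6549 + 4.9046) = -0.5717
  grad(y) = -3.0039, v = y - alpha*grad = -0.4221
  prox(v) = soft_thresh(-0.4221, 0.0792) = -0.3429
f(x_2) = 7*(-0.3429)^2 + 5*(-0.3429) + 1.59*|-0.3429| = -0.3462


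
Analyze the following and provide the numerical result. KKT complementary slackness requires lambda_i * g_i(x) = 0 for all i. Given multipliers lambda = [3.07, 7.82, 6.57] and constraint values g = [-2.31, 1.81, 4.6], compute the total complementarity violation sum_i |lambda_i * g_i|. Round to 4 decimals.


KKT complementary slackness check:
lambda_1 * g_1 = 3.07 * -2.31 = -7.0917
lambda_2 * g_2 = 7.82 * 1.81 = 14.1542
lambda_3 * g_3 = 6.57 * 4.6 = 30.222
Total violation = 7.0917 + 14.1542 + 30.222 = 51.4679


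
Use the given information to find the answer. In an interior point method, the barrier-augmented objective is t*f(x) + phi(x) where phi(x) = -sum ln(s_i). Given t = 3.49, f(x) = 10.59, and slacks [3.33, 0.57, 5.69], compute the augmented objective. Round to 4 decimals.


Step 1: Compute log-barrier.
ln values: [1.203, -0.5621, 1.7387]
phi = -(1.203 - 0.5621 + 1.7387) = -2.3796
Step 2: Compute augmented objective.
t*f(x) = 3.49*10.59 = 36.9591
Total = 36.9591 - 2.3796 = 34.5795


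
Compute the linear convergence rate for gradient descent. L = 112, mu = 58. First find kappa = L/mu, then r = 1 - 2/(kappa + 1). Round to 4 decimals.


Step 1: Compute the condition number.
kappa = L/mu = 112/58 = 1.931
Step 2: Compute the convergence rate.
r = 1 - 2/(kappa + 1) = 1 - 2*mu/(L + mu) = (L - mu)/(L + mu) = 54/170 = 0.3176


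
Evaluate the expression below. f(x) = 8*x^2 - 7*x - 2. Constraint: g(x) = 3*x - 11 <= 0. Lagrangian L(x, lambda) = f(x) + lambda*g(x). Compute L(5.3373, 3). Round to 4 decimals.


Step 1: Evaluate f(x).
f(5.3373) = 8*5.3373^2 - 7*5.3373 - 2 = 188.5331
Step 2: Evaluate g(x).
g(5.3373) = 3*5.3373 - 11 = 5.0119
Step 3: Compute Lagrangian.
L = 188.5331 + 3*5.0119 = 203.5688


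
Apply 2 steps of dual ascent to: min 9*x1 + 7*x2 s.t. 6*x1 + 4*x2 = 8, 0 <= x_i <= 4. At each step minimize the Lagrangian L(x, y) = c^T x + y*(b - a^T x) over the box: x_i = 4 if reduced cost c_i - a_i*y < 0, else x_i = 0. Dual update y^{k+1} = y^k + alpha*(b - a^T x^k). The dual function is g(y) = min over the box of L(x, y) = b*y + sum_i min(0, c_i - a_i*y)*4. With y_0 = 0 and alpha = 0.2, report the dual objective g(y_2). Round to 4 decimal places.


Dual ascent for LP: min 9*x1 + 7*x2, 6*x1 + 4*x2 = 8, 0 <= x_i <= 4
Step 1: y^k = 0.0, reduced costs: (9.0, 7.0)
  x^k = (0.0, 0.0), subgradient = b - a^T x = 8.0
  y^{k+1} = 0.0 + 0.2*8.0 = 1.6
Step 2: y^k = 1.6, reduced costs: (-0.6, 0.6)
  x^k = (4.0, 0.0), subgradient = b - a^T x = -16.0
  y^{k+1} = 1.6 + 0.2*-16.0 = -1.6
Dual objective at y_2 = -1.6: reduced costs (18.6, 13.4), box minimizer x = (0.0, 0.0)
g(y_2) = b*y + (c1 - a1*y)*x1 + (c2 - a2*y)*x2 = 8*(-1.6) + 18.6*0.0 + 13.4*0.0 = -12.8 + 0.0 + 0.0 = -12.8


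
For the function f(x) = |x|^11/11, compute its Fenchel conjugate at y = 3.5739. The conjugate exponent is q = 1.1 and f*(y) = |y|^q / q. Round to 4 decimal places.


The conjugate exponent q satisfies 1/p + 1/q = 1.
p = 11, so q = 11/(11 - 1) = 1.1
|y|^q = 3.5739^1.1 = 4.0594
f*(3.5739) = 4.0594 / 1.1 = 3.6903


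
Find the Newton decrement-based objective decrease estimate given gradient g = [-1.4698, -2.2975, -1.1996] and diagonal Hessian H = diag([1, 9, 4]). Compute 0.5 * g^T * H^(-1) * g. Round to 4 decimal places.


Step 1: H is diagonal, so H^(-1) * g = [-1.4698, -0.2553, -0.2999].
Step 2: g^T H^(-1) g = sum_i g_i^2 / H_ii
  = (-1.4698)^2/1 + (-2.2975)^2/9 + (-1.1996)^2/4
  = 2.1603 + 0.5865 + 0.3598 = 3.1066
Step 3: Objective decrease = 0.5 * g^T H^(-1) g = 1.5533


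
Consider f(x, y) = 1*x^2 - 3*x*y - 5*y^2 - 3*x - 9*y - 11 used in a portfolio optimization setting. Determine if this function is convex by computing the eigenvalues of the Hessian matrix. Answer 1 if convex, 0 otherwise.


The Hessian of f(x,y) = 1*x^2 - 3*x*y - 5*y^2 - 3*x - 9*y - 11 is:
H = [[2, -3], [-3, -10]]
Trace = 2 - 10 = -8
Determinant = 2*-10 - (-3)^2 = -29
Discriminant = (-8)^2 - 4*-29 = 180.0
Eigenvalues: lambda_1 = -10.7082, lambda_2 = 2.7082
The function is not convex.

0


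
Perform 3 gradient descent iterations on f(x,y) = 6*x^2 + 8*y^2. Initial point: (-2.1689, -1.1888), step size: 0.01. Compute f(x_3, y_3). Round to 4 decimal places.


Gradient descent on f(x,y) = 6*x^2 + 8*y^2.
Starting point: (-2.1689, -1.1888), alpha = 0.01
Step 1: grad_x = 2*6*-2.1689 = -26.0268, grad_y = 2*8*-1.1888 = -19.0208
  x_1 = -2.1689 - 0.01*-26.0268 = -1.9086
  y_1 = -1.1888 - 0.01*-19.0208 = -0.9986
Step 2: grad_x = 2*6*-1.9086 = -22.9036, grad_y = 2*8*-0.9986 = -15.9775
  x_2 = -1.9086 - 0.01*-22.9036 = -1.6796
  y_2 = -0.9986 - 0.01*-15.9775 = -0.8388
Step 3: grad_x = 2*6*-1.6796 = -20.1552, grad_y = 2*8*-0.8388 = -13.4211
  x_3 = -1.6796 - 0.01*-20.1552 = -1.478
  y_3 = -0.8388 - 0.01*-13.4211 = -0.7046
f(-1.478, -0.7046) = 6*(-1.478)^2 + 8*(-0.7046)^2 = 17.0795


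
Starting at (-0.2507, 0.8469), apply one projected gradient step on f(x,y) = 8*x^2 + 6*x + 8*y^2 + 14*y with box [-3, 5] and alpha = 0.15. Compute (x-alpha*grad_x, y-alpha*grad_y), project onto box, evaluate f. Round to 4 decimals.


Step 1: Compute gradient at (-0.2507, 0.8469).
grad_x = 2*8*-0.2507 + 6 = 1.9888
grad_y = 2*8*0.8469 + 14 = 27.5504
Step 2: Gradient step.
x_raw = -0.2507 - 0.15*1.9888 = -0.549
y_raw = 0.8469 - 0.15*27.5504 = -3.2857
Step 3: Project onto [-3, 5].
x_proj = clip(-0.549) = -0.549
y_proj = clip(-3.2857) = -3.0
Step 4: Evaluate f.
f(-0.549, -3.0) = 29.1173


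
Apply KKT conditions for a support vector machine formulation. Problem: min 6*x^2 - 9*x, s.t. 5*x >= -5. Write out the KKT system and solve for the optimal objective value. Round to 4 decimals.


Step 1: Try lambda = 0 (constraint inactive).
Stationarity: 2*6*x - 9 = 0
x* = 9/(2*6) = 0.75
Check constraint: 5*0.75 = 3.75 >= -5 -- satisfied.
Step 2: Compute optimal value.
f(x*) = 6*0.75^2 - 9*0.75 = -3.375


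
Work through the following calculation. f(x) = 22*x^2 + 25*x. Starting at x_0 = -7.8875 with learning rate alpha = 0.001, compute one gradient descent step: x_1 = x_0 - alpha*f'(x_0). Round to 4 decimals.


We compute the gradient at x_0 and apply the update.
f'(x) = 44*x + 25
f'(-7.8875) = 44*-7.8875 + 25 = -322.05
x_1 = -7.8875 - 0.001*-322.05 = -7.5655


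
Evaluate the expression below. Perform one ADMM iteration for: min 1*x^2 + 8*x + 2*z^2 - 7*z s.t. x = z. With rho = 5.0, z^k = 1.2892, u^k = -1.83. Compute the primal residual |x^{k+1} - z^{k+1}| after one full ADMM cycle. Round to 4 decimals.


ADMM iteration with rho = 5.0, z^k = 1.2892, u^k = -1.83
Step 1: x-update.
Minimize 1*x^2 + 8*x + (5.0/2)*(x - 1.2892 - 1.83)^2
FOC: (2*1 + 5.0)*x = -8 + 5.0*(1.2892 + 1.83)
x^{k+1} = 1.0851
Step 2: z-update.
Minimize 2*z^2 - 7*z + (5.0/2)*(1.0851 - z - 1.83)^2
FOC: (2*2 + 5.0)*z = 7 + 5.0*(1.0851 - 1.83)
z^{k+1} = 0.364
Step 3: u-update.
u^{k+1} = -1.83 + 1.0851 - 0.364 = -1.1088
Step 4: Primal residual = |1.0851 - 0.364| = 0.7212


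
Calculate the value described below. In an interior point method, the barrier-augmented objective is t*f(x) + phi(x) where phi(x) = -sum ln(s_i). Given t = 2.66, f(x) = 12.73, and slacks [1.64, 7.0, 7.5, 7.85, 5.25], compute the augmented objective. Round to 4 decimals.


Step 1: Compute log-barrier.
ln values: [0.4947, 1.9459, 2.0149, 2.0605, 1.6582]
phi = -(0.4947 + 1.9459 + 2.0149 + 2.0605 + 1.6582) = -8.1743
Step 2: Compute augmented objective.
t*f(x) = 2.66*12.73 = 33.8618
Total = 33.8618 - 8.1743 = 25.6875


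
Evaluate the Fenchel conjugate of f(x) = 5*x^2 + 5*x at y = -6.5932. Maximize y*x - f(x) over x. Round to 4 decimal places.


f*(y) = sup_x {y*x - a*x^2 - b*x} = sup_x {(y-b)*x - a*x^2}
FOC: (y - b) - 2a*x = 0 => x* = (y - b)/(2a)
x* = (-6.5932 - 5)/(2*5) = -1.1593
f*(-6.5932) = (y-b)^2/(4a) = (-6.5932 - 5)^2/(4*5)
= 134.4023/20 = 6.7201


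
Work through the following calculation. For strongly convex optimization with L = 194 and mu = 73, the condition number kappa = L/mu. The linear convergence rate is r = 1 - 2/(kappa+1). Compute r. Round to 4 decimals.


Step 1: Compute the condition number.
kappa = L/mu = 194/73 = 2.6575
Step 2: Compute the convergence rate.
r = 1 - 2/(kappa + 1) = 1 - 2*mu/(L + mu) = (L - mu)/(L + mu) = 121/267 = 0.4532


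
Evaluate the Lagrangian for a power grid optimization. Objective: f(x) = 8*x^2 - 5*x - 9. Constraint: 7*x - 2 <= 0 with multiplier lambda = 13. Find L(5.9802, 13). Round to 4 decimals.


Step 1: Evaluate f(x).
f(5.9802) = 8*5.9802^2 - 5*5.9802 - 9 = 247.2013
Step 2: Evaluate g(x).
g(5.9802) = 7*5.9802 - 2 = 39.8614
Step 3: Compute Lagrangian.
L = 247.2013 + 13*39.8614 = 765.3995


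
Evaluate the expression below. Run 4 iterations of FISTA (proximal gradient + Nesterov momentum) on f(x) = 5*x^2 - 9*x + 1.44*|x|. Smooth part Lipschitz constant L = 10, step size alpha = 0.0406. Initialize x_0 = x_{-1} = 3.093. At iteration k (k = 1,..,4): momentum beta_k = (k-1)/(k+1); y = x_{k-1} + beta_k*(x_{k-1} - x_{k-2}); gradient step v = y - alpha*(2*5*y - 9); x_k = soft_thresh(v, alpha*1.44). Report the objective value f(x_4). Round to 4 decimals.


FISTA on f(x) = 5*x^2 - 9*x + 1.44*|x|
L = 10, alpha = 0.0406
Iteration 1: beta = 0.0, y = 3.093 + 0.0*(3.093 - 3.093) = 3.093
  grad(y) = 21.93, v = y - alpha*grad = 2.2026
  prox(v) = soft_thresh(2.2026, 0.0585) = 2.1442
Iteration 2: beta = 0.3333, y = 2.1442 + 0.3333*(2.1442 - 3.093) = 1.8279
  grad(y) = 9.279, v = y - alpha*grad = 1.4512
  prox(v) = soft_thresh(1.4512, 0.0585) = 1.3927
Iteration 3: beta = 0.5, y = 1.3927 + 0.5*(1.3927 - 2.1442) = 1.017
  grad(y) = 1.1698, v = y - alpha*grad = 0.9695
  prox(v) = soft_thresh(0.9695, 0.0585) = 0.911
Iteration 4: beta = 0.6, y = 0.911 + 0.6*(0.911 - 1.3927) = 0.622
  grad(y) = -2.7799, v = y - alpha*grad = 0.7349
  prox(v) = soft_thresh(0.7349, 0.0585) = 0.6764
f(x_4) = 5*0.6764^2 - 9*0.6764 + 1.44*|0.6764| = -2.826


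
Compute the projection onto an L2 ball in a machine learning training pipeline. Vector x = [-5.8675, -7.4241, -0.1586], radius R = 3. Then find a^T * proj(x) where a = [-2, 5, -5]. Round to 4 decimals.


Step 1: Compute ||x|| (intermediates to 6 decimals).
||x|| = sqrt((-5.8675)^2 + (-7.4241)^2 + (-0.1586)^2) = 9.464141
Step 2: Project.
Since ||x|| > R, scale = R/||x|| = 3/9.464141 = 0.316986, proj(x) = scale * x
proj(x) = [-1.859915, -2.353336, -0.050274]
Step 3: Dot product.
a^T * proj(x) = -2*(-1.859915) + 5*(-2.353336) - 5*(-0.050274) = -7.7955


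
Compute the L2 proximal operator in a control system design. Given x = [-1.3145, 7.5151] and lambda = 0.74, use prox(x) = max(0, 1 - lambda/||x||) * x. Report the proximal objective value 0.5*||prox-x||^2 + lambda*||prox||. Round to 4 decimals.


Step 1: Compute ||x||.
||x|| = 7.6292
Step 2: Compute scaling factor.
scale = max(0, 1 - 0.74/7.6292) = 0.903
Step 3: prox(x) = [-1.187, 6.7862]
||prox(x)|| = 6.8892
Step 4: Proximal objective.
0.5*||prox-x||^2 = 0.2738
lambda*||prox|| = 5.098
Total = 5.3718


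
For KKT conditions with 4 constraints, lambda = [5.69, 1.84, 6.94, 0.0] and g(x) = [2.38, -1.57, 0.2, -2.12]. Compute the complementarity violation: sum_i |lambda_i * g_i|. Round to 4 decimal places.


KKT complementary slackness check:
lambda_1 * g_1 = 5.69 * 2.38 = 13.5422
lambda_2 * g_2 = 1.84 * -1.57 = -2.8888
lambda_3 * g_3 = 6.94 * 0.2 = 1.388
lambda_4 * g_4 = 0.0 * -2.12 = -0.0
Total violation = 13.5422 + 2.8888 + 1.388 + 0.0 = 17.819


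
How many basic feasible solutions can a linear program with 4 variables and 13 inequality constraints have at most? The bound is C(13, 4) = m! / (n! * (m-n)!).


Each vertex corresponds to some choice of n active constraints out of m, so the number of vertices is at most C(m, n) = m! / (n!(m-n)!).
m = 13, n = 4
Numerator: 13 * 12 * 11 * 10
Denominator: 4! = 24
C(13, 4) = 715


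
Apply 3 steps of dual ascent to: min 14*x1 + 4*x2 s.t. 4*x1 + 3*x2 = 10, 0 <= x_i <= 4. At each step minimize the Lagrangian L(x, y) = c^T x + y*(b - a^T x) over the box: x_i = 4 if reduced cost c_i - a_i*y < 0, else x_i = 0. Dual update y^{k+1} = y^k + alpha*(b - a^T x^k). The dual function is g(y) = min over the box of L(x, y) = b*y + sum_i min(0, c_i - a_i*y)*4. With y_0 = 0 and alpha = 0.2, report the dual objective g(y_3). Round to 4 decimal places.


Dual ascent for LP: min 14*x1 + 4*x2, 4*x1 + 3*x2 = 10, 0 <= x_i <= 4
Step 1: y^k = 0.0, reduced costs: (14.0, 4.0)
  x^k = (0.0, 0.0), subgradient = b - a^T x = 10.0
  y^{k+1} = 0.0 + 0.2*10.0 = 2.0
Step 2: y^k = 2.0, reduced costs: (6.0, -2.0)
  x^k = (0.0, 4.0), subgradient = b - a^T x = -2.0
  y^{k+1} = 2.0 + 0.2*-2.0 = 1.6
Step 3: y^k = 1.6, reduced costs: (7.6, -0.8)
  x^k = (0.0, 4.0), subgradient = b - a^T x = -2.0
  y^{k+1} = 1.6 + 0.2*-2.0 = 1.2
Dual objective at y_3 = 1.2: reduced costs (9.2, 0.4), box minimizer x = (0.0, 0.0)
g(y_3) = b*y + (c1 - a1*y)*x1 + (c2 - a2*y)*x2 = 10*1.2 + 9.2*0.0 + 0.4*0.0 = 12.0 + 0.0 + 0.0 = 12.0


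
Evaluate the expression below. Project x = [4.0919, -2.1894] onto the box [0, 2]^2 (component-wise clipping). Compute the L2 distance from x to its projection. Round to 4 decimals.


Project each component onto [0, 2].
clip(4.0919) = 2.0, clip(-2.1894) = 0.0
Projection = [2.0, 0.0]
Squared diffs: [4.376, 4.7935]
Distance = sqrt(9.1695) = 3.0281


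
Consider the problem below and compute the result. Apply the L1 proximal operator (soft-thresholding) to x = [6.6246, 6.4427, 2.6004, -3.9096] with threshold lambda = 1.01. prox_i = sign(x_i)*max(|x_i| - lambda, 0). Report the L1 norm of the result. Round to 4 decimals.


Soft-thresholding with lambda = 1.01:
prox(6.6246) = sign(6.6246)*max(|6.6246| - 1.01, 0) = 5.6146
prox(6.4427) = sign(6.4427)*max(|6.4427| - 1.01, 0) = 5.4327
prox(2.6004) = sign(2.6004)*max(|2.6004| - 1.01, 0) = 1.5904
prox(-3.9096) = sign(-3.9096)*max(|-3.9096| - 1.01, 0) = -2.8996
prox(x) = [5.6146, 5.4327, 1.5904, -2.8996]
||prox(x)||_1 = 5.6146 + 5.4327 + 1.5904 + 2.8996 = 15.5373
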